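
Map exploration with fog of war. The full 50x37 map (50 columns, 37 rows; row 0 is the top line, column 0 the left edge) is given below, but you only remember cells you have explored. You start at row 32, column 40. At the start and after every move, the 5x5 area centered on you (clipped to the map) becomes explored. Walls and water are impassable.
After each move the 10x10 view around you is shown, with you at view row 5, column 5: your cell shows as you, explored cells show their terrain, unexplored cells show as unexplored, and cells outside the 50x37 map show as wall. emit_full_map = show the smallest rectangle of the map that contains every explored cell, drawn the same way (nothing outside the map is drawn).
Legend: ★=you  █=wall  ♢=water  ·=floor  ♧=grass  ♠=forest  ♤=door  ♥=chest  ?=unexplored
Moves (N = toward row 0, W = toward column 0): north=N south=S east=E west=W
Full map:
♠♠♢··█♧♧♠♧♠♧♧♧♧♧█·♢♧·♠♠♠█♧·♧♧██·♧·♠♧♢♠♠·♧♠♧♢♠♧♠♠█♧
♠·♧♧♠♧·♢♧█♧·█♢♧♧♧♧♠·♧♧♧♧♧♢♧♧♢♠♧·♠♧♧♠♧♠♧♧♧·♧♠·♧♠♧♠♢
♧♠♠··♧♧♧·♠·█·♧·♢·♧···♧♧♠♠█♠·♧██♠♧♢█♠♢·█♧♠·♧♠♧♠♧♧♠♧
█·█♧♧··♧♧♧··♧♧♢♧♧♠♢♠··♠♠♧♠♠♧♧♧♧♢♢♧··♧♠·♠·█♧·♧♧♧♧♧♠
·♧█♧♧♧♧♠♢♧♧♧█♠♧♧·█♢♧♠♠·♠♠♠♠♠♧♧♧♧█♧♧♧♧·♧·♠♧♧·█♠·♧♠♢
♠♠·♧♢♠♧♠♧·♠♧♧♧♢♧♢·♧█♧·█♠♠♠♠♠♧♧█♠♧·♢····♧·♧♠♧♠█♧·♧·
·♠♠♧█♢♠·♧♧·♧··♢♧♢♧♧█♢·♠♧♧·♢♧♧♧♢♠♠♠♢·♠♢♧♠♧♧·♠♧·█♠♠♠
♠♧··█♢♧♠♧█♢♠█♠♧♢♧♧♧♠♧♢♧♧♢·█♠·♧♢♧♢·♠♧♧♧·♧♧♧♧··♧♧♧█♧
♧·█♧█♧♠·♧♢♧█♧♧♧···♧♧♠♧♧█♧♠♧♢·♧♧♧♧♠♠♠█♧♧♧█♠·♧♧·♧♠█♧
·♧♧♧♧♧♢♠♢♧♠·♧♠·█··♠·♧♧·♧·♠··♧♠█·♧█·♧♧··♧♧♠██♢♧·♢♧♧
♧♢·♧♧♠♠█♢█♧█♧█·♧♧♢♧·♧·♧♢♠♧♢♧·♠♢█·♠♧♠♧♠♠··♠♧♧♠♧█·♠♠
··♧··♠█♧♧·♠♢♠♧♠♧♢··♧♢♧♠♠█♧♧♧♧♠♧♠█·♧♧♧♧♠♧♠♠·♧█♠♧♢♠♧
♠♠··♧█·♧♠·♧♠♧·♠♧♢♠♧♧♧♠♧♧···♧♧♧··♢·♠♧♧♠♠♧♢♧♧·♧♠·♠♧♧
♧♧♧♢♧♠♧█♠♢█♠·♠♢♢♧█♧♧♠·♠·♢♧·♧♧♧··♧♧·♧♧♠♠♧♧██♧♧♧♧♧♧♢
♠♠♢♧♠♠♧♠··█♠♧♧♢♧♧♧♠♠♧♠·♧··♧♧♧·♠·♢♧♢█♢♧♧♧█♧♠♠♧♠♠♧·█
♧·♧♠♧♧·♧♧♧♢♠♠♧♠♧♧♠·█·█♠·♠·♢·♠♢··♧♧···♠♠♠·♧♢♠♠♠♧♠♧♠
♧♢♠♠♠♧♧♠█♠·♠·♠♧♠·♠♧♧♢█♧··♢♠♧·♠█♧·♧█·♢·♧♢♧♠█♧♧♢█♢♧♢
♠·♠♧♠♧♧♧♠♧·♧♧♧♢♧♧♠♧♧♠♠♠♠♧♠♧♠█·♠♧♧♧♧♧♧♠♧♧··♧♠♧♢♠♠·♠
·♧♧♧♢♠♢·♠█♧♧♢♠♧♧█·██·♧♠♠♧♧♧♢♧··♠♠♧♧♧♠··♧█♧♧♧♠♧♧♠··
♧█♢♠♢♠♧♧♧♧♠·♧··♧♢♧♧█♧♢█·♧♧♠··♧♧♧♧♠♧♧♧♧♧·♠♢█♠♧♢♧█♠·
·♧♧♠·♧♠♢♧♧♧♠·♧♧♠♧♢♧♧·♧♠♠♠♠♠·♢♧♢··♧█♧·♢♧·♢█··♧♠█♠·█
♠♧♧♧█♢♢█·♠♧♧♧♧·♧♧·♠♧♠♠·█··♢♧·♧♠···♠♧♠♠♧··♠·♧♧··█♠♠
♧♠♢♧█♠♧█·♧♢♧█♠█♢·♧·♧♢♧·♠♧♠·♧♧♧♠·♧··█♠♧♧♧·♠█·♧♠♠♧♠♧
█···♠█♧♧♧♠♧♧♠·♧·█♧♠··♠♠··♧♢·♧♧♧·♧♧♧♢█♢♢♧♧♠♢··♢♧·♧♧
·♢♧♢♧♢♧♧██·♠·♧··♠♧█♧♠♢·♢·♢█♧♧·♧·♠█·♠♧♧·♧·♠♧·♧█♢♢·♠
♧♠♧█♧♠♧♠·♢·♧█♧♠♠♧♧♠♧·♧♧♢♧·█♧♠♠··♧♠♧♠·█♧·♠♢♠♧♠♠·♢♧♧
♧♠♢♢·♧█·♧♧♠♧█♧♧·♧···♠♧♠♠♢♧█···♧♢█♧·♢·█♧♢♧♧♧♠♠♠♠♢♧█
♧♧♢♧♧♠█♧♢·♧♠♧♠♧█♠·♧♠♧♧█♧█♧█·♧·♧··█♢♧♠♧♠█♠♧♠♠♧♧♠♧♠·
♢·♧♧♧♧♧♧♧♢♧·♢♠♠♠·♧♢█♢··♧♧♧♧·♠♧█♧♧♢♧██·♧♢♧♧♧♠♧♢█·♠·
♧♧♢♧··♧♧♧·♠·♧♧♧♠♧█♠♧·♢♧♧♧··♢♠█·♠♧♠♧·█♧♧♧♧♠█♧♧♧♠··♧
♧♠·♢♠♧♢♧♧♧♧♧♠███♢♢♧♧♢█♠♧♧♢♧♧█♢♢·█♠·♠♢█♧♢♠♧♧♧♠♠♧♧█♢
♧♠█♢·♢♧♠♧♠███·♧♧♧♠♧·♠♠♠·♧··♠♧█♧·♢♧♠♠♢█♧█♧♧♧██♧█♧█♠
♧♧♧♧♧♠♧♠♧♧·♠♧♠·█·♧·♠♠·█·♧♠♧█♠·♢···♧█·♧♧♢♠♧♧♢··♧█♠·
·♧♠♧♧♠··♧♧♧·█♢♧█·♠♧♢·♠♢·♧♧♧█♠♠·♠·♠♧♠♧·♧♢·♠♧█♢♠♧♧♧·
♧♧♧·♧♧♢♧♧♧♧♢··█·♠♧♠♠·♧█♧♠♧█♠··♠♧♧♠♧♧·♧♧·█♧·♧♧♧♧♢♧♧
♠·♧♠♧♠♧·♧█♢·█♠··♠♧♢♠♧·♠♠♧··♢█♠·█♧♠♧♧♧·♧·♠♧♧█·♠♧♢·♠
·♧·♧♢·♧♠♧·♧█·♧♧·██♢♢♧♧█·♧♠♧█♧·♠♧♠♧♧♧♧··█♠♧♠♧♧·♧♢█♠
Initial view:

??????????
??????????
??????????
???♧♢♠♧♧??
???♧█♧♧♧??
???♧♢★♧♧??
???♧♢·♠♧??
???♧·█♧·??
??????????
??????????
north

??????????
??????????
??????????
???♧♧♧♠█??
???♧♢♠♧♧??
???♧█★♧♧??
???♧♢♠♧♧??
???♧♢·♠♧??
???♧·█♧·??
??????????

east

??????????
??????????
??????????
??♧♧♧♠█♧??
??♧♢♠♧♧♧??
??♧█♧★♧█??
??♧♢♠♧♧♢??
??♧♢·♠♧█??
??♧·█♧·???
??????????

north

??????????
??????????
??????????
???♢♧♧♧♠??
??♧♧♧♠█♧??
??♧♢♠★♧♧??
??♧█♧♧♧█??
??♧♢♠♧♧♢??
??♧♢·♠♧█??
??♧·█♧·???

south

??????????
??????????
???♢♧♧♧♠??
??♧♧♧♠█♧??
??♧♢♠♧♧♧??
??♧█♧★♧█??
??♧♢♠♧♧♢??
??♧♢·♠♧█??
??♧·█♧·???
??????????

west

??????????
??????????
????♢♧♧♧♠?
???♧♧♧♠█♧?
???♧♢♠♧♧♧?
???♧█★♧♧█?
???♧♢♠♧♧♢?
???♧♢·♠♧█?
???♧·█♧·??
??????????

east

??????????
??????????
???♢♧♧♧♠??
??♧♧♧♠█♧??
??♧♢♠♧♧♧??
??♧█♧★♧█??
??♧♢♠♧♧♢??
??♧♢·♠♧█??
??♧·█♧·???
??????????

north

??????????
??????????
??????????
???♢♧♧♧♠??
??♧♧♧♠█♧??
??♧♢♠★♧♧??
??♧█♧♧♧█??
??♧♢♠♧♧♢??
??♧♢·♠♧█??
??♧·█♧·???

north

??????????
??????????
??????????
???█♠♧♠♠??
???♢♧♧♧♠??
??♧♧♧★█♧??
??♧♢♠♧♧♧??
??♧█♧♧♧█??
??♧♢♠♧♧♢??
??♧♢·♠♧█??

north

??????????
??????????
??????????
???♢♧♧♧♠??
???█♠♧♠♠??
???♢♧★♧♠??
??♧♧♧♠█♧??
??♧♢♠♧♧♧??
??♧█♧♧♧█??
??♧♢♠♧♧♢??

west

??????????
??????????
??????????
???♧♢♧♧♧♠?
???♠█♠♧♠♠?
???♧♢★♧♧♠?
???♧♧♧♠█♧?
???♧♢♠♧♧♧?
???♧█♧♧♧█?
???♧♢♠♧♧♢?

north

??????????
??????????
??????????
???♧·♠♢♠??
???♧♢♧♧♧♠?
???♠█★♧♠♠?
???♧♢♧♧♧♠?
???♧♧♧♠█♧?
???♧♢♠♧♧♧?
???♧█♧♧♧█?

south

??????????
??????????
???♧·♠♢♠??
???♧♢♧♧♧♠?
???♠█♠♧♠♠?
???♧♢★♧♧♠?
???♧♧♧♠█♧?
???♧♢♠♧♧♧?
???♧█♧♧♧█?
???♧♢♠♧♧♢?

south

??????????
???♧·♠♢♠??
???♧♢♧♧♧♠?
???♠█♠♧♠♠?
???♧♢♧♧♧♠?
???♧♧★♠█♧?
???♧♢♠♧♧♧?
???♧█♧♧♧█?
???♧♢♠♧♧♢?
???♧♢·♠♧█?

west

??????????
????♧·♠♢♠?
????♧♢♧♧♧♠
???♧♠█♠♧♠♠
???·♧♢♧♧♧♠
???♧♧★♧♠█♧
???█♧♢♠♧♧♧
???█♧█♧♧♧█
????♧♢♠♧♧♢
????♧♢·♠♧█

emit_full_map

?♧·♠♢♠?
?♧♢♧♧♧♠
♧♠█♠♧♠♠
·♧♢♧♧♧♠
♧♧★♧♠█♧
█♧♢♠♧♧♧
█♧█♧♧♧█
?♧♢♠♧♧♢
?♧♢·♠♧█
?♧·█♧·?

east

??????????
???♧·♠♢♠??
???♧♢♧♧♧♠?
??♧♠█♠♧♠♠?
??·♧♢♧♧♧♠?
??♧♧♧★♠█♧?
??█♧♢♠♧♧♧?
??█♧█♧♧♧█?
???♧♢♠♧♧♢?
???♧♢·♠♧█?

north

??????????
??????????
???♧·♠♢♠??
???♧♢♧♧♧♠?
??♧♠█♠♧♠♠?
??·♧♢★♧♧♠?
??♧♧♧♧♠█♧?
??█♧♢♠♧♧♧?
??█♧█♧♧♧█?
???♧♢♠♧♧♢?

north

??????????
??????????
??????????
???♧·♠♢♠??
???♧♢♧♧♧♠?
??♧♠█★♧♠♠?
??·♧♢♧♧♧♠?
??♧♧♧♧♠█♧?
??█♧♢♠♧♧♧?
??█♧█♧♧♧█?

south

??????????
??????????
???♧·♠♢♠??
???♧♢♧♧♧♠?
??♧♠█♠♧♠♠?
??·♧♢★♧♧♠?
??♧♧♧♧♠█♧?
??█♧♢♠♧♧♧?
??█♧█♧♧♧█?
???♧♢♠♧♧♢?

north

??????????
??????????
??????????
???♧·♠♢♠??
???♧♢♧♧♧♠?
??♧♠█★♧♠♠?
??·♧♢♧♧♧♠?
??♧♧♧♧♠█♧?
??█♧♢♠♧♧♧?
??█♧█♧♧♧█?

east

??????????
??????????
??????????
??♧·♠♢♠♧??
??♧♢♧♧♧♠??
?♧♠█♠★♠♠??
?·♧♢♧♧♧♠??
?♧♧♧♧♠█♧??
?█♧♢♠♧♧♧??
?█♧█♧♧♧█??

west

??????????
??????????
??????????
???♧·♠♢♠♧?
???♧♢♧♧♧♠?
??♧♠█★♧♠♠?
??·♧♢♧♧♧♠?
??♧♧♧♧♠█♧?
??█♧♢♠♧♧♧?
??█♧█♧♧♧█?

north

??????????
??????????
??????????
???·♧·♠♧??
???♧·♠♢♠♧?
???♧♢★♧♧♠?
??♧♠█♠♧♠♠?
??·♧♢♧♧♧♠?
??♧♧♧♧♠█♧?
??█♧♢♠♧♧♧?

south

??????????
??????????
???·♧·♠♧??
???♧·♠♢♠♧?
???♧♢♧♧♧♠?
??♧♠█★♧♠♠?
??·♧♢♧♧♧♠?
??♧♧♧♧♠█♧?
??█♧♢♠♧♧♧?
??█♧█♧♧♧█?

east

??????????
??????????
??·♧·♠♧???
??♧·♠♢♠♧??
??♧♢♧♧♧♠??
?♧♠█♠★♠♠??
?·♧♢♧♧♧♠??
?♧♧♧♧♠█♧??
?█♧♢♠♧♧♧??
?█♧█♧♧♧█??

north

??????????
??????????
??????????
??·♧·♠♧·??
??♧·♠♢♠♧??
??♧♢♧★♧♠??
?♧♠█♠♧♠♠??
?·♧♢♧♧♧♠??
?♧♧♧♧♠█♧??
?█♧♢♠♧♧♧??

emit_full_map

?·♧·♠♧·
?♧·♠♢♠♧
?♧♢♧★♧♠
♧♠█♠♧♠♠
·♧♢♧♧♧♠
♧♧♧♧♠█♧
█♧♢♠♧♧♧
█♧█♧♧♧█
?♧♢♠♧♧♢
?♧♢·♠♧█
?♧·█♧·?

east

??????????
??????????
??????????
?·♧·♠♧·♧??
?♧·♠♢♠♧♠??
?♧♢♧♧★♠♠??
♧♠█♠♧♠♠♧??
·♧♢♧♧♧♠♧??
♧♧♧♧♠█♧???
█♧♢♠♧♧♧???

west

??????????
??????????
??????????
??·♧·♠♧·♧?
??♧·♠♢♠♧♠?
??♧♢♧★♧♠♠?
?♧♠█♠♧♠♠♧?
?·♧♢♧♧♧♠♧?
?♧♧♧♧♠█♧??
?█♧♢♠♧♧♧??

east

??????????
??????????
??????????
?·♧·♠♧·♧??
?♧·♠♢♠♧♠??
?♧♢♧♧★♠♠??
♧♠█♠♧♠♠♧??
·♧♢♧♧♧♠♧??
♧♧♧♧♠█♧???
█♧♢♠♧♧♧???

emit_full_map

?·♧·♠♧·♧
?♧·♠♢♠♧♠
?♧♢♧♧★♠♠
♧♠█♠♧♠♠♧
·♧♢♧♧♧♠♧
♧♧♧♧♠█♧?
█♧♢♠♧♧♧?
█♧█♧♧♧█?
?♧♢♠♧♧♢?
?♧♢·♠♧█?
?♧·█♧·??


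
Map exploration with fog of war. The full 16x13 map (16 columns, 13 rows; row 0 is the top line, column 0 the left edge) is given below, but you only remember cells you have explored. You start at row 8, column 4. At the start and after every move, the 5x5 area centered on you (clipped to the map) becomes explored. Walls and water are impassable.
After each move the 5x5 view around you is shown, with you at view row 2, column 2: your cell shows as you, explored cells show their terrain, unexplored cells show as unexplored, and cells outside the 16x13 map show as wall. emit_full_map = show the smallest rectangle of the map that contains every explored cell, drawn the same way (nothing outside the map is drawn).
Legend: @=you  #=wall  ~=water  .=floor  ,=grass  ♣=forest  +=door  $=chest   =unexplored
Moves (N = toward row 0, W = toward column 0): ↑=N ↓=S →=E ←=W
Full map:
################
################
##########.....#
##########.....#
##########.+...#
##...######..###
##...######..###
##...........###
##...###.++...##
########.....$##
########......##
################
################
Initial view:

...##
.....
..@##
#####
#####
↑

...##
...##
..@..
...##
#####

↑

#####
...##
..@##
.....
...##

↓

...##
...##
..@..
...##
#####

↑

#####
...##
..@##
.....
...##

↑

#####
#####
..@##
...##
.....

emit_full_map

#####
#####
..@##
...##
.....
...##
#####
#####


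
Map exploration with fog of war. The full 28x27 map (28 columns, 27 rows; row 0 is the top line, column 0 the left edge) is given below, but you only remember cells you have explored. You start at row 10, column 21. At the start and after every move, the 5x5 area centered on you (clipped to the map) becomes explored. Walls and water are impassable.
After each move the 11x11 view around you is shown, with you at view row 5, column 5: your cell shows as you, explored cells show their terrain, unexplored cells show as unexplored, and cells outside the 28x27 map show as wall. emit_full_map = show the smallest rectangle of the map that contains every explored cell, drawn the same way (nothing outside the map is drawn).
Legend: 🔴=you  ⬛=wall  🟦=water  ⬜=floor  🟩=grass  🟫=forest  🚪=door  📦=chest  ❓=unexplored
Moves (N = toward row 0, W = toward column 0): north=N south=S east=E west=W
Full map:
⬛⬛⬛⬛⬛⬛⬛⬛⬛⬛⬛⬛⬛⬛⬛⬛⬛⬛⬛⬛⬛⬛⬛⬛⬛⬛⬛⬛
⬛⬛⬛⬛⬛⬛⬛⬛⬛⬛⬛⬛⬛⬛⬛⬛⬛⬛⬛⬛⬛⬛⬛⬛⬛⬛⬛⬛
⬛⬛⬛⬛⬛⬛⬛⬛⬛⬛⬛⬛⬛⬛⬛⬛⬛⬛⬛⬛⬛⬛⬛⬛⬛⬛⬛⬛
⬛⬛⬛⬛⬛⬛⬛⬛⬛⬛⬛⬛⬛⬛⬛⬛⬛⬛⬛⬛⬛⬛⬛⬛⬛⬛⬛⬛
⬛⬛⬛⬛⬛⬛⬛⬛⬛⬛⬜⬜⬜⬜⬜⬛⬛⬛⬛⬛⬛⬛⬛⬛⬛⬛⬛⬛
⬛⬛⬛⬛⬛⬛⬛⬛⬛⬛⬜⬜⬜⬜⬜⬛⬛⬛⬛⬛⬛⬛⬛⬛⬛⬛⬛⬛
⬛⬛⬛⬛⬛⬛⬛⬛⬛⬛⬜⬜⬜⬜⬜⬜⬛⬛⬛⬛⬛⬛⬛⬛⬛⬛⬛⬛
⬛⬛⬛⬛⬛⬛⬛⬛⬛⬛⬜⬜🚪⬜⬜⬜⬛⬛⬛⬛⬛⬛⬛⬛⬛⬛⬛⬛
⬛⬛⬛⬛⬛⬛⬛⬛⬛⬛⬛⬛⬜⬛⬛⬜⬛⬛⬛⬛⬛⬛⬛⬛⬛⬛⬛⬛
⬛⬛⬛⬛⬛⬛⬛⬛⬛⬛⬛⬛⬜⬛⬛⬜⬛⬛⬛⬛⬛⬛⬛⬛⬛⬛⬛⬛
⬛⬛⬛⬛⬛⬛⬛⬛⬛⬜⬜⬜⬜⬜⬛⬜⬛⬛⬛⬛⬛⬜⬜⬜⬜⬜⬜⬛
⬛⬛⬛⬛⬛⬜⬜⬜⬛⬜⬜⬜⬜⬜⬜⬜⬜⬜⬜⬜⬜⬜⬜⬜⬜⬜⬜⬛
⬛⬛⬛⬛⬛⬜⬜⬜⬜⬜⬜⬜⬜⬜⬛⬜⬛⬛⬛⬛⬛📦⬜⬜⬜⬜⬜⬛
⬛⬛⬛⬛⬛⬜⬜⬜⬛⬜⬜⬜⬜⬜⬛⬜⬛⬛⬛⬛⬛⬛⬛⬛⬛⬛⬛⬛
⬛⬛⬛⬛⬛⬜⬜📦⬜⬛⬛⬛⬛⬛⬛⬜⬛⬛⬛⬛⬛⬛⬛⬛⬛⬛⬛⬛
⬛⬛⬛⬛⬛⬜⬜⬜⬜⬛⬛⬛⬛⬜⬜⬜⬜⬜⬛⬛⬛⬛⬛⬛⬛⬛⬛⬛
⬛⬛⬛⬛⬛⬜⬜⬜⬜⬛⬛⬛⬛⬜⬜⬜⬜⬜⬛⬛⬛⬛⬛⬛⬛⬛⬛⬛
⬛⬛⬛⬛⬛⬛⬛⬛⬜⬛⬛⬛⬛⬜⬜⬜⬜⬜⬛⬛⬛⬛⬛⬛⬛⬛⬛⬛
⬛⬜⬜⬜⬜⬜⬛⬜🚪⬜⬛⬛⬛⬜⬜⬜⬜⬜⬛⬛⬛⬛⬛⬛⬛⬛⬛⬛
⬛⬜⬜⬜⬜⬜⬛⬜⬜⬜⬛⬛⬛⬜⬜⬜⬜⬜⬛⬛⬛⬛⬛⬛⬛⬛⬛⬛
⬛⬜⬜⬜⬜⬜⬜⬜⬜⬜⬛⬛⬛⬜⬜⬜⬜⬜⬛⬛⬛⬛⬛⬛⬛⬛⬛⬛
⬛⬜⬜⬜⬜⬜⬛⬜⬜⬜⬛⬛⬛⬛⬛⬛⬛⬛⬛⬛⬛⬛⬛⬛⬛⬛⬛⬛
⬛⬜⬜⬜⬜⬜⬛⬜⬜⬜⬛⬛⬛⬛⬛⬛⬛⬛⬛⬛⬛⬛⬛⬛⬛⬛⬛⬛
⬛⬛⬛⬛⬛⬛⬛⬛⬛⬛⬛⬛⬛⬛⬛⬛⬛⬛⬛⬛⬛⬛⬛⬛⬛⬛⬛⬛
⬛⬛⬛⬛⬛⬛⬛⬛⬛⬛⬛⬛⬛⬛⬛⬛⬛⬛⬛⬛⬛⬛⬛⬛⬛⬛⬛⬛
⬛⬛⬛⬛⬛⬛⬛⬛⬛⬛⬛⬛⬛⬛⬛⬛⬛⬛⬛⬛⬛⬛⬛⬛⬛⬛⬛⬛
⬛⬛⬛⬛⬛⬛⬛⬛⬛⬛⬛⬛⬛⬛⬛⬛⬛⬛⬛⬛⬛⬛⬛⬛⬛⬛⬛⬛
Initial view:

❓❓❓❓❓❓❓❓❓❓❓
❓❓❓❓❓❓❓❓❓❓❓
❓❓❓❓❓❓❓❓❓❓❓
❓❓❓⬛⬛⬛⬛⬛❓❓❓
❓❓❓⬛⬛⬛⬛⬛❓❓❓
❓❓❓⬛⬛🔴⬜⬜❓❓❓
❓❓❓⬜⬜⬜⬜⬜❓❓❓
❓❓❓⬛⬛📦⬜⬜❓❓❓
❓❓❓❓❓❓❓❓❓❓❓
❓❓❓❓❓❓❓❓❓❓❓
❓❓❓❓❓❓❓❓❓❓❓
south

❓❓❓❓❓❓❓❓❓❓❓
❓❓❓❓❓❓❓❓❓❓❓
❓❓❓⬛⬛⬛⬛⬛❓❓❓
❓❓❓⬛⬛⬛⬛⬛❓❓❓
❓❓❓⬛⬛⬜⬜⬜❓❓❓
❓❓❓⬜⬜🔴⬜⬜❓❓❓
❓❓❓⬛⬛📦⬜⬜❓❓❓
❓❓❓⬛⬛⬛⬛⬛❓❓❓
❓❓❓❓❓❓❓❓❓❓❓
❓❓❓❓❓❓❓❓❓❓❓
❓❓❓❓❓❓❓❓❓❓❓

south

❓❓❓❓❓❓❓❓❓❓❓
❓❓❓⬛⬛⬛⬛⬛❓❓❓
❓❓❓⬛⬛⬛⬛⬛❓❓❓
❓❓❓⬛⬛⬜⬜⬜❓❓❓
❓❓❓⬜⬜⬜⬜⬜❓❓❓
❓❓❓⬛⬛🔴⬜⬜❓❓❓
❓❓❓⬛⬛⬛⬛⬛❓❓❓
❓❓❓⬛⬛⬛⬛⬛❓❓❓
❓❓❓❓❓❓❓❓❓❓❓
❓❓❓❓❓❓❓❓❓❓❓
❓❓❓❓❓❓❓❓❓❓❓

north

❓❓❓❓❓❓❓❓❓❓❓
❓❓❓❓❓❓❓❓❓❓❓
❓❓❓⬛⬛⬛⬛⬛❓❓❓
❓❓❓⬛⬛⬛⬛⬛❓❓❓
❓❓❓⬛⬛⬜⬜⬜❓❓❓
❓❓❓⬜⬜🔴⬜⬜❓❓❓
❓❓❓⬛⬛📦⬜⬜❓❓❓
❓❓❓⬛⬛⬛⬛⬛❓❓❓
❓❓❓⬛⬛⬛⬛⬛❓❓❓
❓❓❓❓❓❓❓❓❓❓❓
❓❓❓❓❓❓❓❓❓❓❓

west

❓❓❓❓❓❓❓❓❓❓❓
❓❓❓❓❓❓❓❓❓❓❓
❓❓❓❓⬛⬛⬛⬛⬛❓❓
❓❓❓⬛⬛⬛⬛⬛⬛❓❓
❓❓❓⬛⬛⬛⬜⬜⬜❓❓
❓❓❓⬜⬜🔴⬜⬜⬜❓❓
❓❓❓⬛⬛⬛📦⬜⬜❓❓
❓❓❓⬛⬛⬛⬛⬛⬛❓❓
❓❓❓❓⬛⬛⬛⬛⬛❓❓
❓❓❓❓❓❓❓❓❓❓❓
❓❓❓❓❓❓❓❓❓❓❓

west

❓❓❓❓❓❓❓❓❓❓❓
❓❓❓❓❓❓❓❓❓❓❓
❓❓❓❓❓⬛⬛⬛⬛⬛❓
❓❓❓⬛⬛⬛⬛⬛⬛⬛❓
❓❓❓⬛⬛⬛⬛⬜⬜⬜❓
❓❓❓⬜⬜🔴⬜⬜⬜⬜❓
❓❓❓⬛⬛⬛⬛📦⬜⬜❓
❓❓❓⬛⬛⬛⬛⬛⬛⬛❓
❓❓❓❓❓⬛⬛⬛⬛⬛❓
❓❓❓❓❓❓❓❓❓❓❓
❓❓❓❓❓❓❓❓❓❓❓

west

❓❓❓❓❓❓❓❓❓❓❓
❓❓❓❓❓❓❓❓❓❓❓
❓❓❓❓❓❓⬛⬛⬛⬛⬛
❓❓❓⬛⬛⬛⬛⬛⬛⬛⬛
❓❓❓⬛⬛⬛⬛⬛⬜⬜⬜
❓❓❓⬜⬜🔴⬜⬜⬜⬜⬜
❓❓❓⬛⬛⬛⬛⬛📦⬜⬜
❓❓❓⬛⬛⬛⬛⬛⬛⬛⬛
❓❓❓❓❓❓⬛⬛⬛⬛⬛
❓❓❓❓❓❓❓❓❓❓❓
❓❓❓❓❓❓❓❓❓❓❓

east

❓❓❓❓❓❓❓❓❓❓❓
❓❓❓❓❓❓❓❓❓❓❓
❓❓❓❓❓⬛⬛⬛⬛⬛❓
❓❓⬛⬛⬛⬛⬛⬛⬛⬛❓
❓❓⬛⬛⬛⬛⬛⬜⬜⬜❓
❓❓⬜⬜⬜🔴⬜⬜⬜⬜❓
❓❓⬛⬛⬛⬛⬛📦⬜⬜❓
❓❓⬛⬛⬛⬛⬛⬛⬛⬛❓
❓❓❓❓❓⬛⬛⬛⬛⬛❓
❓❓❓❓❓❓❓❓❓❓❓
❓❓❓❓❓❓❓❓❓❓❓

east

❓❓❓❓❓❓❓❓❓❓❓
❓❓❓❓❓❓❓❓❓❓❓
❓❓❓❓⬛⬛⬛⬛⬛❓❓
❓⬛⬛⬛⬛⬛⬛⬛⬛❓❓
❓⬛⬛⬛⬛⬛⬜⬜⬜❓❓
❓⬜⬜⬜⬜🔴⬜⬜⬜❓❓
❓⬛⬛⬛⬛⬛📦⬜⬜❓❓
❓⬛⬛⬛⬛⬛⬛⬛⬛❓❓
❓❓❓❓⬛⬛⬛⬛⬛❓❓
❓❓❓❓❓❓❓❓❓❓❓
❓❓❓❓❓❓❓❓❓❓❓

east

❓❓❓❓❓❓❓❓❓❓❓
❓❓❓❓❓❓❓❓❓❓❓
❓❓❓⬛⬛⬛⬛⬛❓❓❓
⬛⬛⬛⬛⬛⬛⬛⬛❓❓❓
⬛⬛⬛⬛⬛⬜⬜⬜❓❓❓
⬜⬜⬜⬜⬜🔴⬜⬜❓❓❓
⬛⬛⬛⬛⬛📦⬜⬜❓❓❓
⬛⬛⬛⬛⬛⬛⬛⬛❓❓❓
❓❓❓⬛⬛⬛⬛⬛❓❓❓
❓❓❓❓❓❓❓❓❓❓❓
❓❓❓❓❓❓❓❓❓❓❓

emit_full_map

❓❓❓⬛⬛⬛⬛⬛
⬛⬛⬛⬛⬛⬛⬛⬛
⬛⬛⬛⬛⬛⬜⬜⬜
⬜⬜⬜⬜⬜🔴⬜⬜
⬛⬛⬛⬛⬛📦⬜⬜
⬛⬛⬛⬛⬛⬛⬛⬛
❓❓❓⬛⬛⬛⬛⬛

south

❓❓❓❓❓❓❓❓❓❓❓
❓❓❓⬛⬛⬛⬛⬛❓❓❓
⬛⬛⬛⬛⬛⬛⬛⬛❓❓❓
⬛⬛⬛⬛⬛⬜⬜⬜❓❓❓
⬜⬜⬜⬜⬜⬜⬜⬜❓❓❓
⬛⬛⬛⬛⬛🔴⬜⬜❓❓❓
⬛⬛⬛⬛⬛⬛⬛⬛❓❓❓
❓❓❓⬛⬛⬛⬛⬛❓❓❓
❓❓❓❓❓❓❓❓❓❓❓
❓❓❓❓❓❓❓❓❓❓❓
❓❓❓❓❓❓❓❓❓❓❓

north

❓❓❓❓❓❓❓❓❓❓❓
❓❓❓❓❓❓❓❓❓❓❓
❓❓❓⬛⬛⬛⬛⬛❓❓❓
⬛⬛⬛⬛⬛⬛⬛⬛❓❓❓
⬛⬛⬛⬛⬛⬜⬜⬜❓❓❓
⬜⬜⬜⬜⬜🔴⬜⬜❓❓❓
⬛⬛⬛⬛⬛📦⬜⬜❓❓❓
⬛⬛⬛⬛⬛⬛⬛⬛❓❓❓
❓❓❓⬛⬛⬛⬛⬛❓❓❓
❓❓❓❓❓❓❓❓❓❓❓
❓❓❓❓❓❓❓❓❓❓❓

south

❓❓❓❓❓❓❓❓❓❓❓
❓❓❓⬛⬛⬛⬛⬛❓❓❓
⬛⬛⬛⬛⬛⬛⬛⬛❓❓❓
⬛⬛⬛⬛⬛⬜⬜⬜❓❓❓
⬜⬜⬜⬜⬜⬜⬜⬜❓❓❓
⬛⬛⬛⬛⬛🔴⬜⬜❓❓❓
⬛⬛⬛⬛⬛⬛⬛⬛❓❓❓
❓❓❓⬛⬛⬛⬛⬛❓❓❓
❓❓❓❓❓❓❓❓❓❓❓
❓❓❓❓❓❓❓❓❓❓❓
❓❓❓❓❓❓❓❓❓❓❓


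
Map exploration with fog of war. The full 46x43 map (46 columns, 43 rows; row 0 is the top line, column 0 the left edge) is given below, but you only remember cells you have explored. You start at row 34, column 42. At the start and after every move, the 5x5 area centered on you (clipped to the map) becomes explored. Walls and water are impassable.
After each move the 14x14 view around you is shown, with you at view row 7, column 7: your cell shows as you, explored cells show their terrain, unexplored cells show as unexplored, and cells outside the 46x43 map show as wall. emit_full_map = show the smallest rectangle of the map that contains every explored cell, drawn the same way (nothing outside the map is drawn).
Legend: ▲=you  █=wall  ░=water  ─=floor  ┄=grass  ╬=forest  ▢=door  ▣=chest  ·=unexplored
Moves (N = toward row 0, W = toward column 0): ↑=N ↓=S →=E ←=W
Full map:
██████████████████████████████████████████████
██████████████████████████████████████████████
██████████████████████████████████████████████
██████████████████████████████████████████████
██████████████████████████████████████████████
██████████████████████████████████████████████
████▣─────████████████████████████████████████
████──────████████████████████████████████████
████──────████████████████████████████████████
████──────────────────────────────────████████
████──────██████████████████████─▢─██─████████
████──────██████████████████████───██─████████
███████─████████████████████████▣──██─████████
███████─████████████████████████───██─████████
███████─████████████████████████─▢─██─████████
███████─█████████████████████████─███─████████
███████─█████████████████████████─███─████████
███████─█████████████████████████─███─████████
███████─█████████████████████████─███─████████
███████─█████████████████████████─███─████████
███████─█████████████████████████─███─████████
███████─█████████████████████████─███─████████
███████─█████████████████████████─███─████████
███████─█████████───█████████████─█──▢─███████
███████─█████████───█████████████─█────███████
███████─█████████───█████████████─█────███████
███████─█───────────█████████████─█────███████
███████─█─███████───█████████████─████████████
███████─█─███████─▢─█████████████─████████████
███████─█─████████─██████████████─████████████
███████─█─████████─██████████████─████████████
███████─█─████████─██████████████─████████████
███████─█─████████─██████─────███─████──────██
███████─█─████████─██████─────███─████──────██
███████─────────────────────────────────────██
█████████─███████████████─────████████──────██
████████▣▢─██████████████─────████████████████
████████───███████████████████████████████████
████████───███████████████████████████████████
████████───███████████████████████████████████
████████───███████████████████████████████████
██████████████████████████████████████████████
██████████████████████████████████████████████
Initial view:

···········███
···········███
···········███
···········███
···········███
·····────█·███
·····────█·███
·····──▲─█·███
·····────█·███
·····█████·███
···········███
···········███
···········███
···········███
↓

···········███
···········███
···········███
···········███
·····────█·███
·····────█·███
·····────█·███
·····──▲─█·███
·····█████·███
·····█████·███
···········███
···········███
···········███
···········███

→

··········████
··········████
··········████
··········████
····────█·████
····────██████
····────██████
····───▲██████
····██████████
····██████████
··········████
··········████
··········████
··········████

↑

··········████
··········████
··········████
··········████
··········████
····────██████
····────██████
····───▲██████
····────██████
····██████████
····██████████
··········████
··········████
··········████

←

···········███
···········███
···········███
···········███
···········███
·····────█████
·····────█████
·····──▲─█████
·····────█████
·····█████████
·····█████████
···········███
···········███
···········███

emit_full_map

────██
────██
──▲─██
────██
██████
██████

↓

···········███
···········███
···········███
···········███
·····────█████
·····────█████
·····────█████
·····──▲─█████
·····█████████
·····█████████
···········███
···········███
···········███
···········███

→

··········████
··········████
··········████
··········████
····────██████
····────██████
····────██████
····───▲██████
····██████████
····██████████
··········████
··········████
··········████
··········████

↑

··········████
··········████
··········████
··········████
··········████
····────██████
····────██████
····───▲██████
····────██████
····██████████
····██████████
··········████
··········████
··········████

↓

··········████
··········████
··········████
··········████
····────██████
····────██████
····────██████
····───▲██████
····██████████
····██████████
··········████
··········████
··········████
··········████


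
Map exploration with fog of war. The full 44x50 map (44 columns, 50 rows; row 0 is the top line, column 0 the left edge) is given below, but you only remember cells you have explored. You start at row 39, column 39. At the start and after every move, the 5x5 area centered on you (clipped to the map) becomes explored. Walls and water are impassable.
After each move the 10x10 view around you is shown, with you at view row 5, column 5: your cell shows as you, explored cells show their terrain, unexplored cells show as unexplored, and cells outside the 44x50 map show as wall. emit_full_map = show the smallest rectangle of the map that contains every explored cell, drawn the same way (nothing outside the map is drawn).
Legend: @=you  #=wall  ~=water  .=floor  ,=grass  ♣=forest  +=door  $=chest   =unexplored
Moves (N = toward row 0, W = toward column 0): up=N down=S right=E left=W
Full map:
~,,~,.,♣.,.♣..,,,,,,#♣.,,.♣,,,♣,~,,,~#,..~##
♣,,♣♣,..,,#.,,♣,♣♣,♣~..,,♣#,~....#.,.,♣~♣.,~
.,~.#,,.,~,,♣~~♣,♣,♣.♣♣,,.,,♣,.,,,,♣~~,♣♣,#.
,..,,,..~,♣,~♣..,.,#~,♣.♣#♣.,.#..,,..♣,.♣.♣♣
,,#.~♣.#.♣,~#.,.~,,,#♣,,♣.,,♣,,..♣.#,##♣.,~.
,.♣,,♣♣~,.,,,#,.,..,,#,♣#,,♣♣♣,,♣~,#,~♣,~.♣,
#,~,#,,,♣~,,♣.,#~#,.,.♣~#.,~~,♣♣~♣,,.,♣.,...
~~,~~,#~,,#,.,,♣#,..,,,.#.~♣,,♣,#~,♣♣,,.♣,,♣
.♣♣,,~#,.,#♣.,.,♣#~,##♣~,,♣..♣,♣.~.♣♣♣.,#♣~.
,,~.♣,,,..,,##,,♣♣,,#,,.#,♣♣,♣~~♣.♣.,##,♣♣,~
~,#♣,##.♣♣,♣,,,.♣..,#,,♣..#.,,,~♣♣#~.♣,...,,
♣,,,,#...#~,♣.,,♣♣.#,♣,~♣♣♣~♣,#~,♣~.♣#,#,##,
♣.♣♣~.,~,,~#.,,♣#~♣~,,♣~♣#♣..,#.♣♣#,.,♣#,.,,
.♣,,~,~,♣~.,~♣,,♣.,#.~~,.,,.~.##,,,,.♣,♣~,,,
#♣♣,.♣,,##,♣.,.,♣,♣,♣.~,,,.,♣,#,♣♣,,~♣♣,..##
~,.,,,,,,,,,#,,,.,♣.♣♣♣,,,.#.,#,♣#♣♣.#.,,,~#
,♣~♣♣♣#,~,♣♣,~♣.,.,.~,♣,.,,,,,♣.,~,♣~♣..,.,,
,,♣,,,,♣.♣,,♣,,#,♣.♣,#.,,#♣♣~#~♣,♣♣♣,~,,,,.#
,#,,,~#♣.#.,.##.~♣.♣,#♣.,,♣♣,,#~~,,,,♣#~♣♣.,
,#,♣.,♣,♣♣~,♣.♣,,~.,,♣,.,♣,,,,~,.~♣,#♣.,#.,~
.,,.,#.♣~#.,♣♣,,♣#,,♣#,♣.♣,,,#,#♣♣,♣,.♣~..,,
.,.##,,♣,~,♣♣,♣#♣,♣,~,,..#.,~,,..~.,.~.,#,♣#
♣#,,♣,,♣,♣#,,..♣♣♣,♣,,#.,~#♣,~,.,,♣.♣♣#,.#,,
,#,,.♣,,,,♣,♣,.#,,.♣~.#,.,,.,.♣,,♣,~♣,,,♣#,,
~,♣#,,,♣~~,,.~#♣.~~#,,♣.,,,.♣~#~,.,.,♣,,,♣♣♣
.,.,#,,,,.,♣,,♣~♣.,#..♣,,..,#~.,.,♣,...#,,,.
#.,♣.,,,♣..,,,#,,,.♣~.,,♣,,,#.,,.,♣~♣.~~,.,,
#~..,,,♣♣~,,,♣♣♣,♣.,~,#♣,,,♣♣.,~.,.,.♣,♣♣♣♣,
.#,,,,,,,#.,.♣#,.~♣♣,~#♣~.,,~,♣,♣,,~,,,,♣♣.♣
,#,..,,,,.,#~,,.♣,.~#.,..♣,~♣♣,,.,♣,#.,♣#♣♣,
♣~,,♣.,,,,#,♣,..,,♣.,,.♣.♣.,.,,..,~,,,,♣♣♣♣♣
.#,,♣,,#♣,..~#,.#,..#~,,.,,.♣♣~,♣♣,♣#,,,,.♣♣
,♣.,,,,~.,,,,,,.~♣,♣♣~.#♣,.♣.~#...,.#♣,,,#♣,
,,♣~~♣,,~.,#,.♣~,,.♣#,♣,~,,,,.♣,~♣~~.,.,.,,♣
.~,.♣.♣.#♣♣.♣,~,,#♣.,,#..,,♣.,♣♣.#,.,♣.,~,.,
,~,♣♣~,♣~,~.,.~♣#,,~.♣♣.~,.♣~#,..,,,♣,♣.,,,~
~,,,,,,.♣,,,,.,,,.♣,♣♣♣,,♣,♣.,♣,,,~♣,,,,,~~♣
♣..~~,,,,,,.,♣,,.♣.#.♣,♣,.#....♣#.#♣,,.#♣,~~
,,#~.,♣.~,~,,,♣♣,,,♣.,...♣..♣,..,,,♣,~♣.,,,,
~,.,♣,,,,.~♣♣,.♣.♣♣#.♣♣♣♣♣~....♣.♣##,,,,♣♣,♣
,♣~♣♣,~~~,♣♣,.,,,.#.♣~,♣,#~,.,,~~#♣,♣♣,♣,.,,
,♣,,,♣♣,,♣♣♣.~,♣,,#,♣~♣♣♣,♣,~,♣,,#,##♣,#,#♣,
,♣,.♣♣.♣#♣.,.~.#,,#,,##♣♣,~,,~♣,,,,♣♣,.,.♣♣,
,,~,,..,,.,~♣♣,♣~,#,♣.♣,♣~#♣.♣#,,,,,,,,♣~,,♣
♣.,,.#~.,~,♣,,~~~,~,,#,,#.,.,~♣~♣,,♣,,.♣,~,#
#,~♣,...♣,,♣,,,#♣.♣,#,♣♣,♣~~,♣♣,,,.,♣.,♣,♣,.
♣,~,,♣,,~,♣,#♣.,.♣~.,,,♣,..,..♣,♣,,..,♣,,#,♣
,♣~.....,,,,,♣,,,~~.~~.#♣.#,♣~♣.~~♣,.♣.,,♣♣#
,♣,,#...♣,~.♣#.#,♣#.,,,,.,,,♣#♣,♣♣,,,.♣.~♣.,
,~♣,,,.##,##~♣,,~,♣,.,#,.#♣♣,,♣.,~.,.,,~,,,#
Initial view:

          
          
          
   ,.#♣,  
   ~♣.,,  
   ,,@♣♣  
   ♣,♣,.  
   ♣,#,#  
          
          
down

          
          
   ,.#♣,  
   ~♣.,,  
   ,,,♣♣  
   ♣,@,.  
   ♣,#,#  
   ,.,.♣  
          
          

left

          
          
    ,.#♣, 
   ,~♣.,, 
   ,,,,♣♣ 
   ♣♣@♣,. 
   #♣,#,# 
   ♣,.,.♣ 
          
          

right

          
          
   ,.#♣,  
  ,~♣.,,  
  ,,,,♣♣  
  ♣♣,@,.  
  #♣,#,#  
  ♣,.,.♣  
          
          

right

         #
         #
  ,.#♣,  #
 ,~♣.,,, #
 ,,,,♣♣, #
 ♣♣,♣@., #
 #♣,#,#♣ #
 ♣,.,.♣♣ #
         #
         #

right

        ##
        ##
 ,.#♣,  ##
,~♣.,,,,##
,,,,♣♣,♣##
♣♣,♣,@,,##
#♣,#,#♣,##
♣,.,.♣♣,##
        ##
        ##

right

       ###
       ###
,.#♣,  ###
~♣.,,,,###
,,,♣♣,♣###
♣,♣,.@,###
♣,#,#♣,###
,.,.♣♣,###
       ###
       ###

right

      ####
      ####
.#♣,  ####
♣.,,,,####
,,♣♣,♣####
,♣,.,@####
,#,#♣,####
.,.♣♣,####
      ####
      ####

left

       ###
       ###
,.#♣,  ###
~♣.,,,,###
,,,♣♣,♣###
♣,♣,.@,###
♣,#,#♣,###
,.,.♣♣,###
       ###
       ###

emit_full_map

 ,.#♣,  
,~♣.,,,,
,,,,♣♣,♣
♣♣,♣,.@,
#♣,#,#♣,
♣,.,.♣♣,

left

        ##
        ##
 ,.#♣,  ##
,~♣.,,,,##
,,,,♣♣,♣##
♣♣,♣,@,,##
#♣,#,#♣,##
♣,.,.♣♣,##
        ##
        ##


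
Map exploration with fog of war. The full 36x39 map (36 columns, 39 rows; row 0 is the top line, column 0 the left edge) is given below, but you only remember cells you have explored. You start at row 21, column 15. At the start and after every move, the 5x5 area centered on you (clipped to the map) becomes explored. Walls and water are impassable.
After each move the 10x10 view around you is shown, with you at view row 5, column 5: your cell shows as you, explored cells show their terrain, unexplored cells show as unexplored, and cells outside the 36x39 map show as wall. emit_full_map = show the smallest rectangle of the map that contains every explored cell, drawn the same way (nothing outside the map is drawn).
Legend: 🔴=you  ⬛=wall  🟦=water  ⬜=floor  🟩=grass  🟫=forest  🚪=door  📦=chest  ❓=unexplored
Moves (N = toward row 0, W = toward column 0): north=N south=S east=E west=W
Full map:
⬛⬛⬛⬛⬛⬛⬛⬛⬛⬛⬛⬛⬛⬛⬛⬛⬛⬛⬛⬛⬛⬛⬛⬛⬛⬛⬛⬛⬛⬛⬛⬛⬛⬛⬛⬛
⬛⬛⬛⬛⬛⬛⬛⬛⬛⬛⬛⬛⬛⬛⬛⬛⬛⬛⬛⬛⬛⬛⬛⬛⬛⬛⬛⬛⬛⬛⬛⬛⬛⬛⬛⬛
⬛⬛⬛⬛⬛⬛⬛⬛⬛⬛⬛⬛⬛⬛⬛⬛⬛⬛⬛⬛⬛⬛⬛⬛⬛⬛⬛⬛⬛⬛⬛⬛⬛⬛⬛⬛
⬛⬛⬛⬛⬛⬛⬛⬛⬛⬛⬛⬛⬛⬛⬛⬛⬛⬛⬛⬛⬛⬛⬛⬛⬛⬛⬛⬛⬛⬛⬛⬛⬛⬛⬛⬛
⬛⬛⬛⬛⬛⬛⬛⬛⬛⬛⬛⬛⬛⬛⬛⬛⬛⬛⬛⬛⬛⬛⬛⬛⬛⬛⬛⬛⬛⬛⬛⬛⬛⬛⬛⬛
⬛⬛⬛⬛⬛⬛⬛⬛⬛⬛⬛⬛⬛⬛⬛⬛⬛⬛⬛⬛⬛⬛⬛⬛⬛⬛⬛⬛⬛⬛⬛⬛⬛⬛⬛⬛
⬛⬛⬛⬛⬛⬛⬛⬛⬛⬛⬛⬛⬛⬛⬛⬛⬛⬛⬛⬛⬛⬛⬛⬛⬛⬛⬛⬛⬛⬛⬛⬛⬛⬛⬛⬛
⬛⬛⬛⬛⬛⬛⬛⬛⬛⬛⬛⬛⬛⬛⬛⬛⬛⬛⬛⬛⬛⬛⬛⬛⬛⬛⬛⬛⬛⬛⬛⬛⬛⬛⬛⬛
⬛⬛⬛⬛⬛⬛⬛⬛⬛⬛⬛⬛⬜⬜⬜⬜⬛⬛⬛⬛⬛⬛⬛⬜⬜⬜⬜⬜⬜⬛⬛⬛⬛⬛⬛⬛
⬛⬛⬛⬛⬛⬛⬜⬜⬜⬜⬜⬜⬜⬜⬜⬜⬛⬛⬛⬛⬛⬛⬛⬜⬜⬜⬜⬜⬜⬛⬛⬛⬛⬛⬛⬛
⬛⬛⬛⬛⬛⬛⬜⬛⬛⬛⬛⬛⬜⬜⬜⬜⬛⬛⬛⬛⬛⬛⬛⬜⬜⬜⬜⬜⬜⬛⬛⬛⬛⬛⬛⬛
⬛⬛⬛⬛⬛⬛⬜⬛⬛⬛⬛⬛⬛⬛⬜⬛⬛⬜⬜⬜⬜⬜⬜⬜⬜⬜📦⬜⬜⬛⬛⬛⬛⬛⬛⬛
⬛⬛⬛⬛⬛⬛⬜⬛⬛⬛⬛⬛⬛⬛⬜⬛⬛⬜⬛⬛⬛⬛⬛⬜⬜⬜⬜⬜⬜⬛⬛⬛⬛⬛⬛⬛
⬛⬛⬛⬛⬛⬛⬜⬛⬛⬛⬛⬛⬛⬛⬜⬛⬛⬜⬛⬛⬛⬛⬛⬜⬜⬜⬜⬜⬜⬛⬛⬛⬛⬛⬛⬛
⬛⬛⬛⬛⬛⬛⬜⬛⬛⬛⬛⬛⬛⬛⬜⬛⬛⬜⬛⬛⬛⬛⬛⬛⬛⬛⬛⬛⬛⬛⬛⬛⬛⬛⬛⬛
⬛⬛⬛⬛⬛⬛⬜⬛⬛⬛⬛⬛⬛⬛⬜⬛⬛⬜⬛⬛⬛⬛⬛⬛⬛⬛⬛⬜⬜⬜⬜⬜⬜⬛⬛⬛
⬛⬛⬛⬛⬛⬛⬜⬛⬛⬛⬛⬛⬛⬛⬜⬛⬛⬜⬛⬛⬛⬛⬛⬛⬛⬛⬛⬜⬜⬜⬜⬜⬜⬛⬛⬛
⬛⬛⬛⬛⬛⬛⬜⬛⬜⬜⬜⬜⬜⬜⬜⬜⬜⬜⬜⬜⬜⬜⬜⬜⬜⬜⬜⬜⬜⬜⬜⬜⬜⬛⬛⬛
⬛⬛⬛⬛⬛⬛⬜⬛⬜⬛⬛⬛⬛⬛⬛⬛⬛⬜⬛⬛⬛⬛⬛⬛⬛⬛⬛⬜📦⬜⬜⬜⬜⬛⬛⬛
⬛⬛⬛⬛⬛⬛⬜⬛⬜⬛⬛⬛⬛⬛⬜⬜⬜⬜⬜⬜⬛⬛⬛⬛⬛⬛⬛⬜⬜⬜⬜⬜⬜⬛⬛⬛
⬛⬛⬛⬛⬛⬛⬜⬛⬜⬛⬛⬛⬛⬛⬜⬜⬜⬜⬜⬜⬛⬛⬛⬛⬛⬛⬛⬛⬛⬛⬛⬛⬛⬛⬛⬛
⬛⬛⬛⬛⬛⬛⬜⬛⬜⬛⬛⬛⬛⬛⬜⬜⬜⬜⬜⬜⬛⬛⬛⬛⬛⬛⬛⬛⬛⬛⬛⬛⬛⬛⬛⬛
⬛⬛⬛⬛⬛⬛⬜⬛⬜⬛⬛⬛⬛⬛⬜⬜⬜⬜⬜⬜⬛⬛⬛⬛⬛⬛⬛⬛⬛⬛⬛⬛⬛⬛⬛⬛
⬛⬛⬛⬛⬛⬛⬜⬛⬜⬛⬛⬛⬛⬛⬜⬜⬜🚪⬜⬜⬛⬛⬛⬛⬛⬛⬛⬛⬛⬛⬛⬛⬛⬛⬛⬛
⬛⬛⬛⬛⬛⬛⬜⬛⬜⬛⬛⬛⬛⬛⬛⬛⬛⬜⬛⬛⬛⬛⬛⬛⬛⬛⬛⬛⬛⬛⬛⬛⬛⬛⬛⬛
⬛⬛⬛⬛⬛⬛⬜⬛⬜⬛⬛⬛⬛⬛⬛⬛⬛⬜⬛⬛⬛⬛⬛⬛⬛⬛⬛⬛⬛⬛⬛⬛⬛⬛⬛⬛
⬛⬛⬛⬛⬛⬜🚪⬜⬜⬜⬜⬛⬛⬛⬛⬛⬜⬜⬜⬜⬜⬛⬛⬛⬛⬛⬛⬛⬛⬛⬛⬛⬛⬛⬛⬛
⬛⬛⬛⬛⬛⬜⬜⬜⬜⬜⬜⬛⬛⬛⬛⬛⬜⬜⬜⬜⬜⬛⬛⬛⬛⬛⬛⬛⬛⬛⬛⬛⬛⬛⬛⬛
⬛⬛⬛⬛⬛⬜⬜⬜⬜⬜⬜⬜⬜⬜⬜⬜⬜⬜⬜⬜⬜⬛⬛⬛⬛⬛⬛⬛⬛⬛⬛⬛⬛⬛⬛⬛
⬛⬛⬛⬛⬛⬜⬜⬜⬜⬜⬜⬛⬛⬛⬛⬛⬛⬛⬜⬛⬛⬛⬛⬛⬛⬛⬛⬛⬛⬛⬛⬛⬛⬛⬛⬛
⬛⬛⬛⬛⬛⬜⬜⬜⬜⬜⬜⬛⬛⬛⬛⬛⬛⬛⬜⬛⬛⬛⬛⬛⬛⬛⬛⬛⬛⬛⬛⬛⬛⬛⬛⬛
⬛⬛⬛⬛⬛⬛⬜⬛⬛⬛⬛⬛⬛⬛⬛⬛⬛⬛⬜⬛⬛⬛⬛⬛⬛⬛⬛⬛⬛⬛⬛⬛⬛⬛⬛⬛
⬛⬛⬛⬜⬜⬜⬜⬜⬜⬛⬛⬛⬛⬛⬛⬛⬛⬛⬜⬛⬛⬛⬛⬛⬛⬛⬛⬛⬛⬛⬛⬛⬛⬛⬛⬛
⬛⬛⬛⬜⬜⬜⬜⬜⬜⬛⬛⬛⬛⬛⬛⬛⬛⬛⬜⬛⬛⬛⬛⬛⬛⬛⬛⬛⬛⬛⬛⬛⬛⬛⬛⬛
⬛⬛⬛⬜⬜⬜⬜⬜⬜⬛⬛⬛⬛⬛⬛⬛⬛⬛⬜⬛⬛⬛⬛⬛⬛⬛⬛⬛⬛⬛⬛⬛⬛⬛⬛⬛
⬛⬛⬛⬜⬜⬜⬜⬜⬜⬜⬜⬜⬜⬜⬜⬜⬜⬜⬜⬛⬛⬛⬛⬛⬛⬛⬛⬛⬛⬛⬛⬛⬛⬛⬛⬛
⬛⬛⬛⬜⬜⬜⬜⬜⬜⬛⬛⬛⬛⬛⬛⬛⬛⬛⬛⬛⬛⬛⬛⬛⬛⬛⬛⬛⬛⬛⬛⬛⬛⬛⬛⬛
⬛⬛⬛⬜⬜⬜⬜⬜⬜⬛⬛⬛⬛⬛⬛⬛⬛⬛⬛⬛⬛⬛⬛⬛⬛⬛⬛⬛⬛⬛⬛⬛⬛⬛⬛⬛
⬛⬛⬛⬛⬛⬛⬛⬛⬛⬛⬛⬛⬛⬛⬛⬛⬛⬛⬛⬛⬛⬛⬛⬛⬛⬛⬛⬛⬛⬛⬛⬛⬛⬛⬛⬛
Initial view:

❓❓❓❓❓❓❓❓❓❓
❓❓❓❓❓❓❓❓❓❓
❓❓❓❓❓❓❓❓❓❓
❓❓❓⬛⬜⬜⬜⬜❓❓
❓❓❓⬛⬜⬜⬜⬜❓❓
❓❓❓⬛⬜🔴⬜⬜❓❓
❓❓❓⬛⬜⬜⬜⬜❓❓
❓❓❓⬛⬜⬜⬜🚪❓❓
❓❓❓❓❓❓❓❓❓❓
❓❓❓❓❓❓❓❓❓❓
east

❓❓❓❓❓❓❓❓❓❓
❓❓❓❓❓❓❓❓❓❓
❓❓❓❓❓❓❓❓❓❓
❓❓⬛⬜⬜⬜⬜⬜❓❓
❓❓⬛⬜⬜⬜⬜⬜❓❓
❓❓⬛⬜⬜🔴⬜⬜❓❓
❓❓⬛⬜⬜⬜⬜⬜❓❓
❓❓⬛⬜⬜⬜🚪⬜❓❓
❓❓❓❓❓❓❓❓❓❓
❓❓❓❓❓❓❓❓❓❓

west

❓❓❓❓❓❓❓❓❓❓
❓❓❓❓❓❓❓❓❓❓
❓❓❓❓❓❓❓❓❓❓
❓❓❓⬛⬜⬜⬜⬜⬜❓
❓❓❓⬛⬜⬜⬜⬜⬜❓
❓❓❓⬛⬜🔴⬜⬜⬜❓
❓❓❓⬛⬜⬜⬜⬜⬜❓
❓❓❓⬛⬜⬜⬜🚪⬜❓
❓❓❓❓❓❓❓❓❓❓
❓❓❓❓❓❓❓❓❓❓

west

❓❓❓❓❓❓❓❓❓❓
❓❓❓❓❓❓❓❓❓❓
❓❓❓❓❓❓❓❓❓❓
❓❓❓⬛⬛⬜⬜⬜⬜⬜
❓❓❓⬛⬛⬜⬜⬜⬜⬜
❓❓❓⬛⬛🔴⬜⬜⬜⬜
❓❓❓⬛⬛⬜⬜⬜⬜⬜
❓❓❓⬛⬛⬜⬜⬜🚪⬜
❓❓❓❓❓❓❓❓❓❓
❓❓❓❓❓❓❓❓❓❓

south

❓❓❓❓❓❓❓❓❓❓
❓❓❓❓❓❓❓❓❓❓
❓❓❓⬛⬛⬜⬜⬜⬜⬜
❓❓❓⬛⬛⬜⬜⬜⬜⬜
❓❓❓⬛⬛⬜⬜⬜⬜⬜
❓❓❓⬛⬛🔴⬜⬜⬜⬜
❓❓❓⬛⬛⬜⬜⬜🚪⬜
❓❓❓⬛⬛⬛⬛⬛❓❓
❓❓❓❓❓❓❓❓❓❓
❓❓❓❓❓❓❓❓❓❓

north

❓❓❓❓❓❓❓❓❓❓
❓❓❓❓❓❓❓❓❓❓
❓❓❓❓❓❓❓❓❓❓
❓❓❓⬛⬛⬜⬜⬜⬜⬜
❓❓❓⬛⬛⬜⬜⬜⬜⬜
❓❓❓⬛⬛🔴⬜⬜⬜⬜
❓❓❓⬛⬛⬜⬜⬜⬜⬜
❓❓❓⬛⬛⬜⬜⬜🚪⬜
❓❓❓⬛⬛⬛⬛⬛❓❓
❓❓❓❓❓❓❓❓❓❓

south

❓❓❓❓❓❓❓❓❓❓
❓❓❓❓❓❓❓❓❓❓
❓❓❓⬛⬛⬜⬜⬜⬜⬜
❓❓❓⬛⬛⬜⬜⬜⬜⬜
❓❓❓⬛⬛⬜⬜⬜⬜⬜
❓❓❓⬛⬛🔴⬜⬜⬜⬜
❓❓❓⬛⬛⬜⬜⬜🚪⬜
❓❓❓⬛⬛⬛⬛⬛❓❓
❓❓❓❓❓❓❓❓❓❓
❓❓❓❓❓❓❓❓❓❓

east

❓❓❓❓❓❓❓❓❓❓
❓❓❓❓❓❓❓❓❓❓
❓❓⬛⬛⬜⬜⬜⬜⬜❓
❓❓⬛⬛⬜⬜⬜⬜⬜❓
❓❓⬛⬛⬜⬜⬜⬜⬜❓
❓❓⬛⬛⬜🔴⬜⬜⬜❓
❓❓⬛⬛⬜⬜⬜🚪⬜❓
❓❓⬛⬛⬛⬛⬛⬜❓❓
❓❓❓❓❓❓❓❓❓❓
❓❓❓❓❓❓❓❓❓❓

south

❓❓❓❓❓❓❓❓❓❓
❓❓⬛⬛⬜⬜⬜⬜⬜❓
❓❓⬛⬛⬜⬜⬜⬜⬜❓
❓❓⬛⬛⬜⬜⬜⬜⬜❓
❓❓⬛⬛⬜⬜⬜⬜⬜❓
❓❓⬛⬛⬜🔴⬜🚪⬜❓
❓❓⬛⬛⬛⬛⬛⬜❓❓
❓❓❓⬛⬛⬛⬛⬜❓❓
❓❓❓❓❓❓❓❓❓❓
❓❓❓❓❓❓❓❓❓❓

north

❓❓❓❓❓❓❓❓❓❓
❓❓❓❓❓❓❓❓❓❓
❓❓⬛⬛⬜⬜⬜⬜⬜❓
❓❓⬛⬛⬜⬜⬜⬜⬜❓
❓❓⬛⬛⬜⬜⬜⬜⬜❓
❓❓⬛⬛⬜🔴⬜⬜⬜❓
❓❓⬛⬛⬜⬜⬜🚪⬜❓
❓❓⬛⬛⬛⬛⬛⬜❓❓
❓❓❓⬛⬛⬛⬛⬜❓❓
❓❓❓❓❓❓❓❓❓❓

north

❓❓❓❓❓❓❓❓❓❓
❓❓❓❓❓❓❓❓❓❓
❓❓❓❓❓❓❓❓❓❓
❓❓⬛⬛⬜⬜⬜⬜⬜❓
❓❓⬛⬛⬜⬜⬜⬜⬜❓
❓❓⬛⬛⬜🔴⬜⬜⬜❓
❓❓⬛⬛⬜⬜⬜⬜⬜❓
❓❓⬛⬛⬜⬜⬜🚪⬜❓
❓❓⬛⬛⬛⬛⬛⬜❓❓
❓❓❓⬛⬛⬛⬛⬜❓❓

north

❓❓❓❓❓❓❓❓❓❓
❓❓❓❓❓❓❓❓❓❓
❓❓❓❓❓❓❓❓❓❓
❓❓❓⬛⬛⬛⬛⬜❓❓
❓❓⬛⬛⬜⬜⬜⬜⬜❓
❓❓⬛⬛⬜🔴⬜⬜⬜❓
❓❓⬛⬛⬜⬜⬜⬜⬜❓
❓❓⬛⬛⬜⬜⬜⬜⬜❓
❓❓⬛⬛⬜⬜⬜🚪⬜❓
❓❓⬛⬛⬛⬛⬛⬜❓❓

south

❓❓❓❓❓❓❓❓❓❓
❓❓❓❓❓❓❓❓❓❓
❓❓❓⬛⬛⬛⬛⬜❓❓
❓❓⬛⬛⬜⬜⬜⬜⬜❓
❓❓⬛⬛⬜⬜⬜⬜⬜❓
❓❓⬛⬛⬜🔴⬜⬜⬜❓
❓❓⬛⬛⬜⬜⬜⬜⬜❓
❓❓⬛⬛⬜⬜⬜🚪⬜❓
❓❓⬛⬛⬛⬛⬛⬜❓❓
❓❓❓⬛⬛⬛⬛⬜❓❓

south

❓❓❓❓❓❓❓❓❓❓
❓❓❓⬛⬛⬛⬛⬜❓❓
❓❓⬛⬛⬜⬜⬜⬜⬜❓
❓❓⬛⬛⬜⬜⬜⬜⬜❓
❓❓⬛⬛⬜⬜⬜⬜⬜❓
❓❓⬛⬛⬜🔴⬜⬜⬜❓
❓❓⬛⬛⬜⬜⬜🚪⬜❓
❓❓⬛⬛⬛⬛⬛⬜❓❓
❓❓❓⬛⬛⬛⬛⬜❓❓
❓❓❓❓❓❓❓❓❓❓

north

❓❓❓❓❓❓❓❓❓❓
❓❓❓❓❓❓❓❓❓❓
❓❓❓⬛⬛⬛⬛⬜❓❓
❓❓⬛⬛⬜⬜⬜⬜⬜❓
❓❓⬛⬛⬜⬜⬜⬜⬜❓
❓❓⬛⬛⬜🔴⬜⬜⬜❓
❓❓⬛⬛⬜⬜⬜⬜⬜❓
❓❓⬛⬛⬜⬜⬜🚪⬜❓
❓❓⬛⬛⬛⬛⬛⬜❓❓
❓❓❓⬛⬛⬛⬛⬜❓❓

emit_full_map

❓⬛⬛⬛⬛⬜❓
⬛⬛⬜⬜⬜⬜⬜
⬛⬛⬜⬜⬜⬜⬜
⬛⬛⬜🔴⬜⬜⬜
⬛⬛⬜⬜⬜⬜⬜
⬛⬛⬜⬜⬜🚪⬜
⬛⬛⬛⬛⬛⬜❓
❓⬛⬛⬛⬛⬜❓

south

❓❓❓❓❓❓❓❓❓❓
❓❓❓⬛⬛⬛⬛⬜❓❓
❓❓⬛⬛⬜⬜⬜⬜⬜❓
❓❓⬛⬛⬜⬜⬜⬜⬜❓
❓❓⬛⬛⬜⬜⬜⬜⬜❓
❓❓⬛⬛⬜🔴⬜⬜⬜❓
❓❓⬛⬛⬜⬜⬜🚪⬜❓
❓❓⬛⬛⬛⬛⬛⬜❓❓
❓❓❓⬛⬛⬛⬛⬜❓❓
❓❓❓❓❓❓❓❓❓❓
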